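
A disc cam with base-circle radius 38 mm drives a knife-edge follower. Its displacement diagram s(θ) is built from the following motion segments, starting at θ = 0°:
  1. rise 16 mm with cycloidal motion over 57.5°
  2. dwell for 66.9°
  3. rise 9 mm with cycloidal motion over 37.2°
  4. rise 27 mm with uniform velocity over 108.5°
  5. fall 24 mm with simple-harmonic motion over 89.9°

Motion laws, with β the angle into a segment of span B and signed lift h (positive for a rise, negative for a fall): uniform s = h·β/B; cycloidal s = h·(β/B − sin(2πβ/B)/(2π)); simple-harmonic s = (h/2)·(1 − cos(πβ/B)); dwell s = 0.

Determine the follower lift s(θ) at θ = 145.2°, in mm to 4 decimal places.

seg 1 [0°–57.5°] cycloidal, h=16: full span → s += 16 → s = 16.0000
seg 2 [57.5°–124.4°] dwell: s stays 16.0000
seg 3 [124.4°–161.6°] cycloidal, h=9: θ=145.2° here. β=20.8, B=37.2. 9·(0.5591 − sin(2π·0.5591)/(2π)) = 5.5524 → s = 21.5524

21.5524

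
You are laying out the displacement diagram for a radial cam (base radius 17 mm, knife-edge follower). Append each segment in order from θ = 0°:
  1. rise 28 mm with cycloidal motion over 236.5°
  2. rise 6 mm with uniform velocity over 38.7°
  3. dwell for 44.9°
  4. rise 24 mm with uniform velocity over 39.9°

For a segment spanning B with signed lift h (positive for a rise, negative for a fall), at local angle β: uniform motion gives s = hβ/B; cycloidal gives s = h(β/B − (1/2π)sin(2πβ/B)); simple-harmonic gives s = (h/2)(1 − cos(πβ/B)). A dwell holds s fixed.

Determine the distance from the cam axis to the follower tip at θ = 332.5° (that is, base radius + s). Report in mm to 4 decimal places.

seg 1 [0°–236.5°] cycloidal, h=28: full span → s += 28 → s = 28.0000
seg 2 [236.5°–275.2°] uniform, h=6: full span → s += 6 → s = 34.0000
seg 3 [275.2°–320.1°] dwell: s stays 34.0000
seg 4 [320.1°–360°] uniform, h=24: θ=332.5° here. β=12.4, B=39.9. 24·12.4/39.9 = 7.4586 → s = 41.4586
radial distance = base radius + s = 17 + 41.4586 = 58.4586

58.4586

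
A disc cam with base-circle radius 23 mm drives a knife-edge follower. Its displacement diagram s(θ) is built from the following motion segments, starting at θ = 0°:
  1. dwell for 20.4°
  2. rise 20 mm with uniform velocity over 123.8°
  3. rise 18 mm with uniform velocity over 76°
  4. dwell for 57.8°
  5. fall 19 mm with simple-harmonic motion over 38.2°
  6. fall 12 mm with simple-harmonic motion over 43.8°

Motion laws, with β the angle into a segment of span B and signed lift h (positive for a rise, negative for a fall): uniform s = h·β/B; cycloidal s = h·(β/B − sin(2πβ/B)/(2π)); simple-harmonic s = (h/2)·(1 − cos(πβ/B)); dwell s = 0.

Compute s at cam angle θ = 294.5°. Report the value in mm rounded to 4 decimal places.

seg 1 [0°–20.4°] dwell: s stays 0.0000
seg 2 [20.4°–144.2°] uniform, h=20: full span → s += 20 → s = 20.0000
seg 3 [144.2°–220.2°] uniform, h=18: full span → s += 18 → s = 38.0000
seg 4 [220.2°–278°] dwell: s stays 38.0000
seg 5 [278°–316.2°] simple-harmonic, h=-19: θ=294.5° here. β=16.5, B=38.2. -19/2·(1 − cos(π·0.4319)) = -7.4841 → s = 30.5159

30.5159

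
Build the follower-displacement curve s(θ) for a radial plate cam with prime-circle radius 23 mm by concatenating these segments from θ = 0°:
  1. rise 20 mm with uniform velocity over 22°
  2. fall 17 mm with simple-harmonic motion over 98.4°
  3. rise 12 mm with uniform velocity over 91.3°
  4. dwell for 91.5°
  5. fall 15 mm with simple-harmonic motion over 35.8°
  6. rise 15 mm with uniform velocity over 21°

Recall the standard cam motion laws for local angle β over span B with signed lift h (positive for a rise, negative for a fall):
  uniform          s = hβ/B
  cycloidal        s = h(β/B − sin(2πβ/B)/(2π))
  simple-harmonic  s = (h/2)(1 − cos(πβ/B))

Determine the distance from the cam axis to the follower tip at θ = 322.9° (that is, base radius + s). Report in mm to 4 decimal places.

seg 1 [0°–22°] uniform, h=20: full span → s += 20 → s = 20.0000
seg 2 [22°–120.4°] simple-harmonic, h=-17: full span → s += -17 → s = 3.0000
seg 3 [120.4°–211.7°] uniform, h=12: full span → s += 12 → s = 15.0000
seg 4 [211.7°–303.2°] dwell: s stays 15.0000
seg 5 [303.2°–339°] simple-harmonic, h=-15: θ=322.9° here. β=19.7, B=35.8. -15/2·(1 − cos(π·0.5503)) = -8.6798 → s = 6.3202
radial distance = base radius + s = 23 + 6.3202 = 29.3202

29.3202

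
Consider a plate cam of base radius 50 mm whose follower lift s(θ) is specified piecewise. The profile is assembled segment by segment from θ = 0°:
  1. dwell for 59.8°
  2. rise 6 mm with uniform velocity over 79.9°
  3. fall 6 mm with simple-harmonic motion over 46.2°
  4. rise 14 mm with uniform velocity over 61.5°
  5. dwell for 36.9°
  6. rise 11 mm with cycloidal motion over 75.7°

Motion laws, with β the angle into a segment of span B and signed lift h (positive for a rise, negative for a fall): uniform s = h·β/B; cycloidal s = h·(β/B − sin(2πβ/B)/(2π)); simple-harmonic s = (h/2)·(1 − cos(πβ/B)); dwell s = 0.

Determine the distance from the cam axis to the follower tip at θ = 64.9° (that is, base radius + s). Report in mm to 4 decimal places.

seg 1 [0°–59.8°] dwell: s stays 0.0000
seg 2 [59.8°–139.7°] uniform, h=6: θ=64.9° here. β=5.1, B=79.9. 6·5.1/79.9 = 0.3830 → s = 0.3830
radial distance = base radius + s = 50 + 0.3830 = 50.3830

50.3830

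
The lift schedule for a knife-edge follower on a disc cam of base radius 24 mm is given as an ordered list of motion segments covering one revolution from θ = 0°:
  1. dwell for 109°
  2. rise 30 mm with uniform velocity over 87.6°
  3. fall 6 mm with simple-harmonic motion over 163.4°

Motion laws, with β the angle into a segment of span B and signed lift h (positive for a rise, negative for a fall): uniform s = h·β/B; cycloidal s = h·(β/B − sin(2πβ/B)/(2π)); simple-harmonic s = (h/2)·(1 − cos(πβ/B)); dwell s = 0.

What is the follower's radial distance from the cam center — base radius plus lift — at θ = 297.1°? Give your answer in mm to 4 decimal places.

seg 1 [0°–109°] dwell: s stays 0.0000
seg 2 [109°–196.6°] uniform, h=30: full span → s += 30 → s = 30.0000
seg 3 [196.6°–360°] simple-harmonic, h=-6: θ=297.1° here. β=100.5, B=163.4. -6/2·(1 − cos(π·0.6151)) = -4.0609 → s = 25.9391
radial distance = base radius + s = 24 + 25.9391 = 49.9391

49.9391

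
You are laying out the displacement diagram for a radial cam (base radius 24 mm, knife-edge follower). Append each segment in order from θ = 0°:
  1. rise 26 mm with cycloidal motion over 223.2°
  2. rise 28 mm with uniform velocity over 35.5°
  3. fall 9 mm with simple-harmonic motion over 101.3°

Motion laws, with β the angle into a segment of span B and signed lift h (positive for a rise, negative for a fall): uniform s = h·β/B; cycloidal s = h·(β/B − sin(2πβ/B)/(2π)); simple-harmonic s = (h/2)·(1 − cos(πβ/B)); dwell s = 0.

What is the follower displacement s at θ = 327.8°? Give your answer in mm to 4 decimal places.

seg 1 [0°–223.2°] cycloidal, h=26: full span → s += 26 → s = 26.0000
seg 2 [223.2°–258.7°] uniform, h=28: full span → s += 28 → s = 54.0000
seg 3 [258.7°–360°] simple-harmonic, h=-9: θ=327.8° here. β=69.1, B=101.3. -9/2·(1 − cos(π·0.6821)) = -6.9366 → s = 47.0634

47.0634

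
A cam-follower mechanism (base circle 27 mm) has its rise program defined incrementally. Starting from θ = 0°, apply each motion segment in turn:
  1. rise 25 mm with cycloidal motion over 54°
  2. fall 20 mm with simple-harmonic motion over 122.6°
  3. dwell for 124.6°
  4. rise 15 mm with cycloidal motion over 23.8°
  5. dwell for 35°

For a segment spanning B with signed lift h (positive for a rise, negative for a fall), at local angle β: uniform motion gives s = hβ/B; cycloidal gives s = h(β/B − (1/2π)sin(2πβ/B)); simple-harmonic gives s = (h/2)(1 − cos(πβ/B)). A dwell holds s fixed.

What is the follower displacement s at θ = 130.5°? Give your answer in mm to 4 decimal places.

seg 1 [0°–54°] cycloidal, h=25: full span → s += 25 → s = 25.0000
seg 2 [54°–176.6°] simple-harmonic, h=-20: θ=130.5° here. β=76.5, B=122.6. -20/2·(1 − cos(π·0.6240)) = -13.7972 → s = 11.2028

11.2028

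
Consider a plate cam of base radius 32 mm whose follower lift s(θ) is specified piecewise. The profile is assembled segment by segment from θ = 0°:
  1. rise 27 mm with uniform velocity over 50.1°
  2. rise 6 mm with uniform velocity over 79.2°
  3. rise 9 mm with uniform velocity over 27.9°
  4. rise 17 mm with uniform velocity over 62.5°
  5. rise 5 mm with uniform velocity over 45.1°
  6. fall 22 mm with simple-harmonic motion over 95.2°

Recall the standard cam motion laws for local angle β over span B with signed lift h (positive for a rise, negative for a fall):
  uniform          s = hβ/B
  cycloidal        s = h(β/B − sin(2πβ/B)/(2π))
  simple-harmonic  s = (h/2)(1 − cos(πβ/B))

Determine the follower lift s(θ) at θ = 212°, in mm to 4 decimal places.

seg 1 [0°–50.1°] uniform, h=27: full span → s += 27 → s = 27.0000
seg 2 [50.1°–129.3°] uniform, h=6: full span → s += 6 → s = 33.0000
seg 3 [129.3°–157.2°] uniform, h=9: full span → s += 9 → s = 42.0000
seg 4 [157.2°–219.7°] uniform, h=17: θ=212° here. β=54.8, B=62.5. 17·54.8/62.5 = 14.9056 → s = 56.9056

56.9056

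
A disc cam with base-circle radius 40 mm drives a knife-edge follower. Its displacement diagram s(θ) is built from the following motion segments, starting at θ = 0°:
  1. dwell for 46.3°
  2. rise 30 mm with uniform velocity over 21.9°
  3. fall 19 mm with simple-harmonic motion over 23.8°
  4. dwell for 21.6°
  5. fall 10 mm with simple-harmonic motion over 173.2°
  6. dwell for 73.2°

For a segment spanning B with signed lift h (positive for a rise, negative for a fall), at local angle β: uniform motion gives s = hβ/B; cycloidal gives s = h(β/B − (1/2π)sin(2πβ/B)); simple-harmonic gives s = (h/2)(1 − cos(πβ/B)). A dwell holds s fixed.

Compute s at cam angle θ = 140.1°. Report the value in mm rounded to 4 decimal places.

seg 1 [0°–46.3°] dwell: s stays 0.0000
seg 2 [46.3°–68.2°] uniform, h=30: full span → s += 30 → s = 30.0000
seg 3 [68.2°–92°] simple-harmonic, h=-19: full span → s += -19 → s = 11.0000
seg 4 [92°–113.6°] dwell: s stays 11.0000
seg 5 [113.6°–286.8°] simple-harmonic, h=-10: θ=140.1° here. β=26.5, B=173.2. -10/2·(1 − cos(π·0.1530)) = -0.5666 → s = 10.4334

10.4334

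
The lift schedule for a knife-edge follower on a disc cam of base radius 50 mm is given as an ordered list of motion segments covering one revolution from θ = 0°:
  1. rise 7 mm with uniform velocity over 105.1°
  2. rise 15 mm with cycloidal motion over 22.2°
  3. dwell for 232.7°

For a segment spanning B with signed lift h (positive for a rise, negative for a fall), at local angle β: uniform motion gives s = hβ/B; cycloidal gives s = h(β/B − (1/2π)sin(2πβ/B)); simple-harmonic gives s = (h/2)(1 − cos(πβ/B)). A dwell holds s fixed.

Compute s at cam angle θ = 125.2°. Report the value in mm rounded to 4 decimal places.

seg 1 [0°–105.1°] uniform, h=7: full span → s += 7 → s = 7.0000
seg 2 [105.1°–127.3°] cycloidal, h=15: θ=125.2° here. β=20.1, B=22.2. 15·(0.9054 − sin(2π·0.9054)/(2π)) = 14.9179 → s = 21.9179

21.9179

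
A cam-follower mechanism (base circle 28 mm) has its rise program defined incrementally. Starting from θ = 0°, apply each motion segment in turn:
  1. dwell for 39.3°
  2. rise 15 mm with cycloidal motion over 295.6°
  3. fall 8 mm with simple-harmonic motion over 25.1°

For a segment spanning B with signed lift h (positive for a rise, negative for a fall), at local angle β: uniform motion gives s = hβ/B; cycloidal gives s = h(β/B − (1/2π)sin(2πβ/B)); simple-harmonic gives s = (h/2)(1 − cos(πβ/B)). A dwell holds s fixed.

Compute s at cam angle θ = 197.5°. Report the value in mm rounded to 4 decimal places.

seg 1 [0°–39.3°] dwell: s stays 0.0000
seg 2 [39.3°–334.9°] cycloidal, h=15: θ=197.5° here. β=158.2, B=295.6. 15·(0.5352 − sin(2π·0.5352)/(2π)) = 8.5512 → s = 8.5512

8.5512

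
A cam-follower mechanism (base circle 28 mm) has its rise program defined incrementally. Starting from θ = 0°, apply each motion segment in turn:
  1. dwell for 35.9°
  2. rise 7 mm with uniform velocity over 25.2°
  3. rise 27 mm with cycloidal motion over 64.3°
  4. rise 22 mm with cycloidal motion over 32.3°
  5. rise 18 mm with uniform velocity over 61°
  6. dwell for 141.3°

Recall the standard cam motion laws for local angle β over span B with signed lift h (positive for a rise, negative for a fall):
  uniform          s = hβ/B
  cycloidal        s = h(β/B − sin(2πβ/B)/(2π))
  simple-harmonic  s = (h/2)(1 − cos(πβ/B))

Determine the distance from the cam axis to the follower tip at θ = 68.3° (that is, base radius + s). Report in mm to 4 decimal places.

seg 1 [0°–35.9°] dwell: s stays 0.0000
seg 2 [35.9°–61.1°] uniform, h=7: full span → s += 7 → s = 7.0000
seg 3 [61.1°–125.4°] cycloidal, h=27: θ=68.3° here. β=7.2, B=64.3. 27·(0.1120 − sin(2π·0.1120)/(2π)) = 0.2433 → s = 7.2433
radial distance = base radius + s = 28 + 7.2433 = 35.2433

35.2433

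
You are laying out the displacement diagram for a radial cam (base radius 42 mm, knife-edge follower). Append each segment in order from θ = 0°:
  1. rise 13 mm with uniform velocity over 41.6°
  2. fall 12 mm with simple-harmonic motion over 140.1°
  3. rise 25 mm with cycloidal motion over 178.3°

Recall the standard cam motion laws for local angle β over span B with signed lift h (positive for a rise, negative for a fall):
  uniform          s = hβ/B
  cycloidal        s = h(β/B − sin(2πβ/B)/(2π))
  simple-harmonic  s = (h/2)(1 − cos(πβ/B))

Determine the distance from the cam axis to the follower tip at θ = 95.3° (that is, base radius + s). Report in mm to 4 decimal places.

seg 1 [0°–41.6°] uniform, h=13: full span → s += 13 → s = 13.0000
seg 2 [41.6°–181.7°] simple-harmonic, h=-12: θ=95.3° here. β=53.7, B=140.1. -12/2·(1 − cos(π·0.3833)) = -3.8492 → s = 9.1508
radial distance = base radius + s = 42 + 9.1508 = 51.1508

51.1508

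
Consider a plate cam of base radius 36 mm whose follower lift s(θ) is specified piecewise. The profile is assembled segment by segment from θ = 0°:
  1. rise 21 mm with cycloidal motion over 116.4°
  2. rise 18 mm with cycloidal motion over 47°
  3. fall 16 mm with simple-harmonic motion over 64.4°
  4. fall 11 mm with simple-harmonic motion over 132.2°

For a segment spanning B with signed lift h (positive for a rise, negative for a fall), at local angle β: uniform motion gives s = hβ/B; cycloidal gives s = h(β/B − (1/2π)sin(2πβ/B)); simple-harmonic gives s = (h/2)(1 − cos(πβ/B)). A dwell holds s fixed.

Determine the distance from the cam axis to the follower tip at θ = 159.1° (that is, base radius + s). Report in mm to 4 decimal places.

seg 1 [0°–116.4°] cycloidal, h=21: full span → s += 21 → s = 21.0000
seg 2 [116.4°–163.4°] cycloidal, h=18: θ=159.1° here. β=42.7, B=47. 18·(0.9085 − sin(2π·0.9085)/(2π)) = 17.9108 → s = 38.9108
radial distance = base radius + s = 36 + 38.9108 = 74.9108

74.9108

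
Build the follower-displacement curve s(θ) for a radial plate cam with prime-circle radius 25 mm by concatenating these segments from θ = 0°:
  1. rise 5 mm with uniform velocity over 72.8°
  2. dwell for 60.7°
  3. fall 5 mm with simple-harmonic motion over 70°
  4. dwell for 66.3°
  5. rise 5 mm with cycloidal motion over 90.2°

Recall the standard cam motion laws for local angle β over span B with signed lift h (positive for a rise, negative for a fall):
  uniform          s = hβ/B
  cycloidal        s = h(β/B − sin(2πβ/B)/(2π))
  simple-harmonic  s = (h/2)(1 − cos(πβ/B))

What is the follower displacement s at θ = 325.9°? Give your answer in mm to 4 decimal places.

seg 1 [0°–72.8°] uniform, h=5: full span → s += 5 → s = 5.0000
seg 2 [72.8°–133.5°] dwell: s stays 5.0000
seg 3 [133.5°–203.5°] simple-harmonic, h=-5: full span → s += -5 → s = 0.0000
seg 4 [203.5°–269.8°] dwell: s stays 0.0000
seg 5 [269.8°–360°] cycloidal, h=5: θ=325.9° here. β=56.1, B=90.2. 5·(0.6220 − sin(2π·0.6220)/(2π)) = 3.6616 → s = 3.6616

3.6616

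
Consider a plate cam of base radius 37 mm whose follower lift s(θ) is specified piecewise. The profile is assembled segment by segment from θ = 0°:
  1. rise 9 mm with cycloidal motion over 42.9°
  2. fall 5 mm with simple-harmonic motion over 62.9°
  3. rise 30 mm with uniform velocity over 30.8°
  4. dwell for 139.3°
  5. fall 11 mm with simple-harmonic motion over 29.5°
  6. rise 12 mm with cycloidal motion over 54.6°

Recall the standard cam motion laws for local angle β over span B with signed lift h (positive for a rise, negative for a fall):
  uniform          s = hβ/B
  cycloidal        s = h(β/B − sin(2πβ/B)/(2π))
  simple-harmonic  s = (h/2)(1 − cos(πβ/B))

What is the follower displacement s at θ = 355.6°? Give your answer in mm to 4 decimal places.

seg 1 [0°–42.9°] cycloidal, h=9: full span → s += 9 → s = 9.0000
seg 2 [42.9°–105.8°] simple-harmonic, h=-5: full span → s += -5 → s = 4.0000
seg 3 [105.8°–136.6°] uniform, h=30: full span → s += 30 → s = 34.0000
seg 4 [136.6°–275.9°] dwell: s stays 34.0000
seg 5 [275.9°–305.4°] simple-harmonic, h=-11: full span → s += -11 → s = 23.0000
seg 6 [305.4°–360°] cycloidal, h=12: θ=355.6° here. β=50.2, B=54.6. 12·(0.9194 − sin(2π·0.9194)/(2π)) = 11.9592 → s = 34.9592

34.9592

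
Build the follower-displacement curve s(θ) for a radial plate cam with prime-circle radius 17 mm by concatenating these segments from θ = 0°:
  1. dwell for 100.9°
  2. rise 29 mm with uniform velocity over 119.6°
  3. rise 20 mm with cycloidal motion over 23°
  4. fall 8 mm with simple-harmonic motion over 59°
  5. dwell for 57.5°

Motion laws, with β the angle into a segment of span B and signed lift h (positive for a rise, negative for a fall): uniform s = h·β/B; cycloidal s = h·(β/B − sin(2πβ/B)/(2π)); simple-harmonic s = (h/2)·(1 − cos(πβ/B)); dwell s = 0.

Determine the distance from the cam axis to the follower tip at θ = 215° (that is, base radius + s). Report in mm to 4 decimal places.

seg 1 [0°–100.9°] dwell: s stays 0.0000
seg 2 [100.9°–220.5°] uniform, h=29: θ=215° here. β=114.1, B=119.6. 29·114.1/119.6 = 27.6664 → s = 27.6664
radial distance = base radius + s = 17 + 27.6664 = 44.6664

44.6664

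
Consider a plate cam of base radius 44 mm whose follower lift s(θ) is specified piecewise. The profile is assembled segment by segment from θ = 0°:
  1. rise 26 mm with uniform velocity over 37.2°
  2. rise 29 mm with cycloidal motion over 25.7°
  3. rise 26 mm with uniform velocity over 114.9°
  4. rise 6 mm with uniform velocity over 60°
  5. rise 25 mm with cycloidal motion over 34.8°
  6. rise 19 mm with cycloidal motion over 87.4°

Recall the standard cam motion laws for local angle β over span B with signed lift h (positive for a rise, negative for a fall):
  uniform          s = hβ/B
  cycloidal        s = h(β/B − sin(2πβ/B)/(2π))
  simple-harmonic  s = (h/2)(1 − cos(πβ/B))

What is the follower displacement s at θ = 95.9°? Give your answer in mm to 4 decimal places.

seg 1 [0°–37.2°] uniform, h=26: full span → s += 26 → s = 26.0000
seg 2 [37.2°–62.9°] cycloidal, h=29: full span → s += 29 → s = 55.0000
seg 3 [62.9°–177.8°] uniform, h=26: θ=95.9° here. β=33, B=114.9. 26·33/114.9 = 7.4674 → s = 62.4674

62.4674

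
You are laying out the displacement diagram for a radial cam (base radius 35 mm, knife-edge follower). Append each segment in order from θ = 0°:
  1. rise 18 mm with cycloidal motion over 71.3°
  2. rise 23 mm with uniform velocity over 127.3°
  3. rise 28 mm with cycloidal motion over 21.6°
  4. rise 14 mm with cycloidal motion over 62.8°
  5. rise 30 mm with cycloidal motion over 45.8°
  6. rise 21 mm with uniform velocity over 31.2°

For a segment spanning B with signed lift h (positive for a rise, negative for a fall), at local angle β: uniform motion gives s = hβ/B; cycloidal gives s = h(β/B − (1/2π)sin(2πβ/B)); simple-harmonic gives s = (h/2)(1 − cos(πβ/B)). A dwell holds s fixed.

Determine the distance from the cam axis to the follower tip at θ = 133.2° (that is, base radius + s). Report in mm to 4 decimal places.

seg 1 [0°–71.3°] cycloidal, h=18: full span → s += 18 → s = 18.0000
seg 2 [71.3°–198.6°] uniform, h=23: θ=133.2° here. β=61.9, B=127.3. 23·61.9/127.3 = 11.1838 → s = 29.1838
radial distance = base radius + s = 35 + 29.1838 = 64.1838

64.1838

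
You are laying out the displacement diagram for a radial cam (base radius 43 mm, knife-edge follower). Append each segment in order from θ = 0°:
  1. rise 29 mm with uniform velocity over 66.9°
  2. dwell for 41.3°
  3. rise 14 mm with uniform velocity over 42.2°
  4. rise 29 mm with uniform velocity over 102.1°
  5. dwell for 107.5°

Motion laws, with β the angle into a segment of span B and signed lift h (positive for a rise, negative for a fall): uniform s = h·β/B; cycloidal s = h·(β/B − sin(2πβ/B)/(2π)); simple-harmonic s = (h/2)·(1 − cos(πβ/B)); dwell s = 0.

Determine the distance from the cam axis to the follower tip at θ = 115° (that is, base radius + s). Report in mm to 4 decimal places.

seg 1 [0°–66.9°] uniform, h=29: full span → s += 29 → s = 29.0000
seg 2 [66.9°–108.2°] dwell: s stays 29.0000
seg 3 [108.2°–150.4°] uniform, h=14: θ=115° here. β=6.8, B=42.2. 14·6.8/42.2 = 2.2559 → s = 31.2559
radial distance = base radius + s = 43 + 31.2559 = 74.2559

74.2559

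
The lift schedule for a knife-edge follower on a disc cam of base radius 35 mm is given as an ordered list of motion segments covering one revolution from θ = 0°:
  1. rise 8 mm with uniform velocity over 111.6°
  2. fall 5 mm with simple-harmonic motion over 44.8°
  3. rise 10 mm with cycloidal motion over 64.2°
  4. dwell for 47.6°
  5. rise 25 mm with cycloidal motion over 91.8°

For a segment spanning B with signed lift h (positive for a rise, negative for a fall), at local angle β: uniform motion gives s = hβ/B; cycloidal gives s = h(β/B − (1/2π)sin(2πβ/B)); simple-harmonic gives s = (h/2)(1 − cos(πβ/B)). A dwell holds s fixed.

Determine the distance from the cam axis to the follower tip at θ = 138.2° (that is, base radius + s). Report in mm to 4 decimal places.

seg 1 [0°–111.6°] uniform, h=8: full span → s += 8 → s = 8.0000
seg 2 [111.6°–156.4°] simple-harmonic, h=-5: θ=138.2° here. β=26.6, B=44.8. -5/2·(1 − cos(π·0.5937)) = -3.2257 → s = 4.7743
radial distance = base radius + s = 35 + 4.7743 = 39.7743

39.7743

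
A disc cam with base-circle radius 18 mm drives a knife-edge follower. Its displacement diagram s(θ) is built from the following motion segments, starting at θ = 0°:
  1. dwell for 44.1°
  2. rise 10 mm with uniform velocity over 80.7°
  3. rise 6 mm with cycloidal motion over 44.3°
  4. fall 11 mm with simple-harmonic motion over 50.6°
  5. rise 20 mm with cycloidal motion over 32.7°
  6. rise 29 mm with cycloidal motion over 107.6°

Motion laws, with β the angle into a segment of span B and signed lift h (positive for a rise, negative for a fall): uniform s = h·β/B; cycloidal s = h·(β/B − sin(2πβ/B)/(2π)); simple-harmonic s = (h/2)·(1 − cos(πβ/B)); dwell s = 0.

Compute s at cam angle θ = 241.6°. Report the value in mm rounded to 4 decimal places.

seg 1 [0°–44.1°] dwell: s stays 0.0000
seg 2 [44.1°–124.8°] uniform, h=10: full span → s += 10 → s = 10.0000
seg 3 [124.8°–169.1°] cycloidal, h=6: full span → s += 6 → s = 16.0000
seg 4 [169.1°–219.7°] simple-harmonic, h=-11: full span → s += -11 → s = 5.0000
seg 5 [219.7°–252.4°] cycloidal, h=20: θ=241.6° here. β=21.9, B=32.7. 20·(0.6697 − sin(2π·0.6697)/(2π)) = 16.1812 → s = 21.1812

21.1812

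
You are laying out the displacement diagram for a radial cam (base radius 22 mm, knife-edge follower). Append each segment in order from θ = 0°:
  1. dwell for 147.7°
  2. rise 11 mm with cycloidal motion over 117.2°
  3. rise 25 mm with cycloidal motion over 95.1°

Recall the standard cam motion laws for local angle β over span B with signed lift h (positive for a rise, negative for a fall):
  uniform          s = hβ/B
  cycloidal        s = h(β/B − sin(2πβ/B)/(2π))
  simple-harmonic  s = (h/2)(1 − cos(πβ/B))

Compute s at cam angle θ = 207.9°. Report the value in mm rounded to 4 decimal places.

seg 1 [0°–147.7°] dwell: s stays 0.0000
seg 2 [147.7°–264.9°] cycloidal, h=11: θ=207.9° here. β=60.2, B=117.2. 11·(0.5137 − sin(2π·0.5137)/(2π)) = 5.8002 → s = 5.8002

5.8002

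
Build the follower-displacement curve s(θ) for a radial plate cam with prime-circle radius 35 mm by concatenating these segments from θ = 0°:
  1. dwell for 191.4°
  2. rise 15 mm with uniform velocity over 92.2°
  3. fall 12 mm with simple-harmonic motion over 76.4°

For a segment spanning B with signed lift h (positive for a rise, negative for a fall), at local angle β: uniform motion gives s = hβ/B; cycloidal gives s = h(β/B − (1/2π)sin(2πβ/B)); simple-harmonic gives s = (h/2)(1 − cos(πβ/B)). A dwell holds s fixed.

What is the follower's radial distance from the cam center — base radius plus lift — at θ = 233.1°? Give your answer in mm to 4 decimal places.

seg 1 [0°–191.4°] dwell: s stays 0.0000
seg 2 [191.4°–283.6°] uniform, h=15: θ=233.1° here. β=41.7, B=92.2. 15·41.7/92.2 = 6.7842 → s = 6.7842
radial distance = base radius + s = 35 + 6.7842 = 41.7842

41.7842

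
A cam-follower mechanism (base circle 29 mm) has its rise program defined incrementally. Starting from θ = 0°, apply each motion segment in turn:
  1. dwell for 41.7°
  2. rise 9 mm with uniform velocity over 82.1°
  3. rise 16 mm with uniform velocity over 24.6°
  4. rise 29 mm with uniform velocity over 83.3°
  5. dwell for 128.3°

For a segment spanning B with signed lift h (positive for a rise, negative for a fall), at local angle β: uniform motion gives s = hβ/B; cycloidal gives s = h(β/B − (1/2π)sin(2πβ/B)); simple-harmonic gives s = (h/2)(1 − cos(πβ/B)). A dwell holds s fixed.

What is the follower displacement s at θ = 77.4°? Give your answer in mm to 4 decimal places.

seg 1 [0°–41.7°] dwell: s stays 0.0000
seg 2 [41.7°–123.8°] uniform, h=9: θ=77.4° here. β=35.7, B=82.1. 9·35.7/82.1 = 3.9135 → s = 3.9135

3.9135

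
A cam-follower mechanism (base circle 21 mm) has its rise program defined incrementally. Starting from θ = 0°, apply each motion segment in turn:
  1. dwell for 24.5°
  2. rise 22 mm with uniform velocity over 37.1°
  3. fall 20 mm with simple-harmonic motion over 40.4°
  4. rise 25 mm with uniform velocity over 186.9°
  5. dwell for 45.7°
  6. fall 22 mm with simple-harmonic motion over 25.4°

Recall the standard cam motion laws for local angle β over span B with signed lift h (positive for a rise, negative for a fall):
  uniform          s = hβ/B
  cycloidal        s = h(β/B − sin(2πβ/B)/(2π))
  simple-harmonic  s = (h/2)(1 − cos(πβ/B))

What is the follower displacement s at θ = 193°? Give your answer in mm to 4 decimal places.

seg 1 [0°–24.5°] dwell: s stays 0.0000
seg 2 [24.5°–61.6°] uniform, h=22: full span → s += 22 → s = 22.0000
seg 3 [61.6°–102°] simple-harmonic, h=-20: full span → s += -20 → s = 2.0000
seg 4 [102°–288.9°] uniform, h=25: θ=193° here. β=91, B=186.9. 25·91/186.9 = 12.1723 → s = 14.1723

14.1723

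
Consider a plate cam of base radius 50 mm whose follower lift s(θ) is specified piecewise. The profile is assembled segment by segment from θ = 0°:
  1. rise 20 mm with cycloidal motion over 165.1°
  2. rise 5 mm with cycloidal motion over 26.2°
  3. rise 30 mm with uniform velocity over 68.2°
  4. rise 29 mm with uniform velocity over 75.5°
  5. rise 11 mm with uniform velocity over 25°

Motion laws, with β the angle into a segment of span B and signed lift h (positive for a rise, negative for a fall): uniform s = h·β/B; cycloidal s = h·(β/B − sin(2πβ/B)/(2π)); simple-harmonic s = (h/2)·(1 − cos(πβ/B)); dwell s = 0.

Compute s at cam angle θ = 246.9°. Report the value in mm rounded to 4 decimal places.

seg 1 [0°–165.1°] cycloidal, h=20: full span → s += 20 → s = 20.0000
seg 2 [165.1°–191.3°] cycloidal, h=5: full span → s += 5 → s = 25.0000
seg 3 [191.3°–259.5°] uniform, h=30: θ=246.9° here. β=55.6, B=68.2. 30·55.6/68.2 = 24.4575 → s = 49.4575

49.4575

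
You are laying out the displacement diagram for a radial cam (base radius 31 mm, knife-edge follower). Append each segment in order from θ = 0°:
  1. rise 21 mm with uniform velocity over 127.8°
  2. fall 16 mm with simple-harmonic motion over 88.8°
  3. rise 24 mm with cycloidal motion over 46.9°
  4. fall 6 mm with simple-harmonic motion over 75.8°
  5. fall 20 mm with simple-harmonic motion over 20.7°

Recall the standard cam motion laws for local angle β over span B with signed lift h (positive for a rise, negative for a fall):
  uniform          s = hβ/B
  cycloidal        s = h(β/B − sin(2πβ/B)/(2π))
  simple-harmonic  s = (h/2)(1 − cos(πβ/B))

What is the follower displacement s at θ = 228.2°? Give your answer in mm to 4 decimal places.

seg 1 [0°–127.8°] uniform, h=21: full span → s += 21 → s = 21.0000
seg 2 [127.8°–216.6°] simple-harmonic, h=-16: full span → s += -16 → s = 5.0000
seg 3 [216.6°–263.5°] cycloidal, h=24: θ=228.2° here. β=11.6, B=46.9. 24·(0.2473 − sin(2π·0.2473)/(2π)) = 2.1169 → s = 7.1169

7.1169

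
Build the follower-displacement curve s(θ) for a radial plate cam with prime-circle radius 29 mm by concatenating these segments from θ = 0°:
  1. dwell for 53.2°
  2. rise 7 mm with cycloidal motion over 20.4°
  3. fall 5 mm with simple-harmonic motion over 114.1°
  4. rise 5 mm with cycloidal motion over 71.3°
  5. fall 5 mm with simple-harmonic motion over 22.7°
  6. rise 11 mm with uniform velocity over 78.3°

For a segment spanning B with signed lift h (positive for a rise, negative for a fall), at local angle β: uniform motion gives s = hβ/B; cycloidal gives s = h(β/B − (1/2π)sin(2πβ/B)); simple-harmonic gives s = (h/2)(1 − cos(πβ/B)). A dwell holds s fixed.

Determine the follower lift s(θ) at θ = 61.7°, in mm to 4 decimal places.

seg 1 [0°–53.2°] dwell: s stays 0.0000
seg 2 [53.2°–73.6°] cycloidal, h=7: θ=61.7° here. β=8.5, B=20.4. 7·(0.4167 − sin(2π·0.4167)/(2π)) = 2.3596 → s = 2.3596

2.3596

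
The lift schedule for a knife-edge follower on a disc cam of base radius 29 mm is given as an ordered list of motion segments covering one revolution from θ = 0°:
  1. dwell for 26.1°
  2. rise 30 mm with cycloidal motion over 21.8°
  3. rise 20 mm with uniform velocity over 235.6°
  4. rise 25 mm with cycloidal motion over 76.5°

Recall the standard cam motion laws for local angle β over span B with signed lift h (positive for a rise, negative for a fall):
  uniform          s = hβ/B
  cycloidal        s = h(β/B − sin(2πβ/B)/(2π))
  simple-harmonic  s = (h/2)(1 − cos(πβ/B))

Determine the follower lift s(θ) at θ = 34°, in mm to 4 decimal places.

seg 1 [0°–26.1°] dwell: s stays 0.0000
seg 2 [26.1°–47.9°] cycloidal, h=30: θ=34° here. β=7.9, B=21.8. 30·(0.3624 − sin(2π·0.3624)/(2π)) = 7.2387 → s = 7.2387

7.2387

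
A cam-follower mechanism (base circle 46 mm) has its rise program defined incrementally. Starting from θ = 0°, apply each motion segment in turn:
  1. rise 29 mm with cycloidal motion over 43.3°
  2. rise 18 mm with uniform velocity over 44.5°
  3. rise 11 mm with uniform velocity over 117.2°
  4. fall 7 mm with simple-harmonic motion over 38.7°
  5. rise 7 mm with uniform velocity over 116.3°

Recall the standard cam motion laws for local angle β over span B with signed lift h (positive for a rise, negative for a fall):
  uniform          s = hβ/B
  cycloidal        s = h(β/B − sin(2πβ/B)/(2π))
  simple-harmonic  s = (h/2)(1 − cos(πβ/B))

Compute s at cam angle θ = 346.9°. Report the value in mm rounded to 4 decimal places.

seg 1 [0°–43.3°] cycloidal, h=29: full span → s += 29 → s = 29.0000
seg 2 [43.3°–87.8°] uniform, h=18: full span → s += 18 → s = 47.0000
seg 3 [87.8°–205°] uniform, h=11: full span → s += 11 → s = 58.0000
seg 4 [205°–243.7°] simple-harmonic, h=-7: full span → s += -7 → s = 51.0000
seg 5 [243.7°–360°] uniform, h=7: θ=346.9° here. β=103.2, B=116.3. 7·103.2/116.3 = 6.2115 → s = 57.2115

57.2115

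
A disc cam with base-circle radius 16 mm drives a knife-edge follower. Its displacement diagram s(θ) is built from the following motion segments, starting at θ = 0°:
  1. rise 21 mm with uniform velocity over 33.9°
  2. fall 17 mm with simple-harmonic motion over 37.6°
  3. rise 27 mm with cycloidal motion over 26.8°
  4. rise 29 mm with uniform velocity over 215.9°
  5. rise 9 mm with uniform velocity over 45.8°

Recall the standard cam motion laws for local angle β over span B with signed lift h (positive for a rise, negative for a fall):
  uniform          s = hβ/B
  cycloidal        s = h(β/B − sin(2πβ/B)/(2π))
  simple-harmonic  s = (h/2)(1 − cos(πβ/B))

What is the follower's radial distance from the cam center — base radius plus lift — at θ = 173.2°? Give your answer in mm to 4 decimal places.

seg 1 [0°–33.9°] uniform, h=21: full span → s += 21 → s = 21.0000
seg 2 [33.9°–71.5°] simple-harmonic, h=-17: full span → s += -17 → s = 4.0000
seg 3 [71.5°–98.3°] cycloidal, h=27: full span → s += 27 → s = 31.0000
seg 4 [98.3°–314.2°] uniform, h=29: θ=173.2° here. β=74.9, B=215.9. 29·74.9/215.9 = 10.0607 → s = 41.0607
radial distance = base radius + s = 16 + 41.0607 = 57.0607

57.0607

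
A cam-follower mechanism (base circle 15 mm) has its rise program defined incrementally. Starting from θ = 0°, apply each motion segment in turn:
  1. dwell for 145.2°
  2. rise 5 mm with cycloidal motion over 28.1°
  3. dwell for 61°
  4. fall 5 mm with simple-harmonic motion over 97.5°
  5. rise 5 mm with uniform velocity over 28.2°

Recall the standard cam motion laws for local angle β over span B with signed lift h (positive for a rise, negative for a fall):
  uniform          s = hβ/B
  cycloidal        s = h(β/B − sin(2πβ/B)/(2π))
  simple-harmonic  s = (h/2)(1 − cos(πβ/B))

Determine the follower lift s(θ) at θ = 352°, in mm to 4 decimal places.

seg 1 [0°–145.2°] dwell: s stays 0.0000
seg 2 [145.2°–173.3°] cycloidal, h=5: full span → s += 5 → s = 5.0000
seg 3 [173.3°–234.3°] dwell: s stays 5.0000
seg 4 [234.3°–331.8°] simple-harmonic, h=-5: full span → s += -5 → s = 0.0000
seg 5 [331.8°–360°] uniform, h=5: θ=352° here. β=20.2, B=28.2. 5·20.2/28.2 = 3.5816 → s = 3.5816

3.5816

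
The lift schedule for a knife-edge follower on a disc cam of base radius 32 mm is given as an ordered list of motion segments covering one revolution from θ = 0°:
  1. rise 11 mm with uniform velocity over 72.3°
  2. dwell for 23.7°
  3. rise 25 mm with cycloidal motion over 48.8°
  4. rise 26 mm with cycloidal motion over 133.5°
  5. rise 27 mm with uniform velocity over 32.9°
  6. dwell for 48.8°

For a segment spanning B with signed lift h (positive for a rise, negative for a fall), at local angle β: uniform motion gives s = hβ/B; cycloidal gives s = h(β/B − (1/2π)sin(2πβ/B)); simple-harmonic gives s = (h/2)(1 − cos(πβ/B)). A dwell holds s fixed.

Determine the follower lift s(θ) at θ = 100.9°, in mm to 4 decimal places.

seg 1 [0°–72.3°] uniform, h=11: full span → s += 11 → s = 11.0000
seg 2 [72.3°–96°] dwell: s stays 11.0000
seg 3 [96°–144.8°] cycloidal, h=25: θ=100.9° here. β=4.9, B=48.8. 25·(0.1004 − sin(2π·0.1004)/(2π)) = 0.1632 → s = 11.1632

11.1632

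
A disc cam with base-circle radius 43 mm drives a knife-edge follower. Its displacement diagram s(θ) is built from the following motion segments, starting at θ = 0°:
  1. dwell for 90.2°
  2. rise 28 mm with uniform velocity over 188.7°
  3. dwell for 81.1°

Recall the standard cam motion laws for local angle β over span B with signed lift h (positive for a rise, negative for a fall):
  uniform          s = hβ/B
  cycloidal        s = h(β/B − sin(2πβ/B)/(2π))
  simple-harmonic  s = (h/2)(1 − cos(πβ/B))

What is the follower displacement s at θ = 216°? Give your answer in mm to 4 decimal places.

seg 1 [0°–90.2°] dwell: s stays 0.0000
seg 2 [90.2°–278.9°] uniform, h=28: θ=216° here. β=125.8, B=188.7. 28·125.8/188.7 = 18.6667 → s = 18.6667

18.6667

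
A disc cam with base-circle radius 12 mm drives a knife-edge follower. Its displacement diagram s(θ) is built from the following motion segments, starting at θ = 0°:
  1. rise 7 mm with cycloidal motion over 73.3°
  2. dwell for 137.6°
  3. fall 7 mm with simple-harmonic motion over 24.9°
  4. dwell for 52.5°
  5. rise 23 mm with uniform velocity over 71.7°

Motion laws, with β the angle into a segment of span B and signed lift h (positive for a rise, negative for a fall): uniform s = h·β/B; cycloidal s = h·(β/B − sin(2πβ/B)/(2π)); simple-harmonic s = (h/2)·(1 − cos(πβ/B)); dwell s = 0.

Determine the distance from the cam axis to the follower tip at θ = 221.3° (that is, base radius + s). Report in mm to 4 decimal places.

seg 1 [0°–73.3°] cycloidal, h=7: full span → s += 7 → s = 7.0000
seg 2 [73.3°–210.9°] dwell: s stays 7.0000
seg 3 [210.9°–235.8°] simple-harmonic, h=-7: θ=221.3° here. β=10.4, B=24.9. -7/2·(1 − cos(π·0.4177)) = -2.6048 → s = 4.3952
radial distance = base radius + s = 12 + 4.3952 = 16.3952

16.3952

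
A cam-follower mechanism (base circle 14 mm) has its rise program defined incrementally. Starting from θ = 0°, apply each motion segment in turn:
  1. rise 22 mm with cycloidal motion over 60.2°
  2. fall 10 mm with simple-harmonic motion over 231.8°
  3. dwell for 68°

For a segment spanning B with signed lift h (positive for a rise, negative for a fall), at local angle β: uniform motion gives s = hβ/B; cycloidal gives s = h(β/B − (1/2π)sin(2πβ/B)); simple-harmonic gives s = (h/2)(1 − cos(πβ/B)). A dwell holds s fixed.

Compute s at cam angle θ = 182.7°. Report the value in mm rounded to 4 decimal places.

seg 1 [0°–60.2°] cycloidal, h=22: full span → s += 22 → s = 22.0000
seg 2 [60.2°–292°] simple-harmonic, h=-10: θ=182.7° here. β=122.5, B=231.8. -10/2·(1 − cos(π·0.5285)) = -5.4467 → s = 16.5533

16.5533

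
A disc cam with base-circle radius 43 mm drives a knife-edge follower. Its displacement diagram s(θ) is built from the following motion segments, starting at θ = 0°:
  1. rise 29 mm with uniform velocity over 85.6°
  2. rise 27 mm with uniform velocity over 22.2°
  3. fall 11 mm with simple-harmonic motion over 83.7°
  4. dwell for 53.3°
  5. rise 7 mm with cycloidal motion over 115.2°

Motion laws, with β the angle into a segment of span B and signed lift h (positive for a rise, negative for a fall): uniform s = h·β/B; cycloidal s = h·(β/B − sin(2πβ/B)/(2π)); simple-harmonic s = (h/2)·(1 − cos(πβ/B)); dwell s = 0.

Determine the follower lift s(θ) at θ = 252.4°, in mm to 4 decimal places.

seg 1 [0°–85.6°] uniform, h=29: full span → s += 29 → s = 29.0000
seg 2 [85.6°–107.8°] uniform, h=27: full span → s += 27 → s = 56.0000
seg 3 [107.8°–191.5°] simple-harmonic, h=-11: full span → s += -11 → s = 45.0000
seg 4 [191.5°–244.8°] dwell: s stays 45.0000
seg 5 [244.8°–360°] cycloidal, h=7: θ=252.4° here. β=7.6, B=115.2. 7·(0.0660 − sin(2π·0.0660)/(2π)) = 0.0131 → s = 45.0131

45.0131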